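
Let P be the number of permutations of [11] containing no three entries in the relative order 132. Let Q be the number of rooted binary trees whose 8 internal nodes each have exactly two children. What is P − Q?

For any fixed pattern of length 3, the pattern-avoiding permutations of [11] number C_11. So P = C_11 = 58786.
The number of full binary trees on 8 internal nodes is the Catalan number C_8. So Q = C_8 = 1430.
P − Q = 58786 − 1430 = 57356.

57356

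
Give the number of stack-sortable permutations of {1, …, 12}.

208012

Stack-sortable permutations are exactly the 231-avoiding ones, counted by C_n; here n = 12.
C_12 = 208012.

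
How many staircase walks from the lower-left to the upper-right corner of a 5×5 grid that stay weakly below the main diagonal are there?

Sub-diagonal monotone paths from (0,0) to (5,5) biject with Dyck paths of semilength 5, giving C_5.
C_5 = C(10,5)/6 = 252/6 = 42.

42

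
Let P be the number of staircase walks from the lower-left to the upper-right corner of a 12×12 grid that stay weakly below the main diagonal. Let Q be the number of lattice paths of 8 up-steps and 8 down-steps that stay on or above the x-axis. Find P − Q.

Monotone paths in an n×n grid that stay weakly below the diagonal are counted by C_n; here n = 12. So P = C_12 = 208012.
A Dyck path with 8 up-steps and 8 down-steps has semilength 8, so there are C_8 of them. So Q = C_8 = 1430.
P − Q = 208012 − 1430 = 206582.

206582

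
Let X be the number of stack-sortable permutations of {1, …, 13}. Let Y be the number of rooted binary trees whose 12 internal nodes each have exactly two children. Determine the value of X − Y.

534888

By Knuth's characterisation, the stack-sortable permutations of length 13 are the 231-avoiders, numbering C_13. So X = C_13 = 742900.
Full binary trees with n internal nodes are counted by C_n; here n = 12. So Y = C_12 = 208012.
X − Y = 742900 − 208012 = 534888.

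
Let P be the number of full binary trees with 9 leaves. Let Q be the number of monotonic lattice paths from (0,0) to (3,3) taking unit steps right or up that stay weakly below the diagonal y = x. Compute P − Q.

1425

A full binary tree with L leaves has L−1 internal nodes and is counted by C_{L−1}; L = 9 gives C_8. So P = C_8 = 1430.
Monotone paths in an n×n grid that stay weakly below the diagonal are counted by C_n; here n = 3. So Q = C_3 = 5.
P − Q = 1430 − 5 = 1425.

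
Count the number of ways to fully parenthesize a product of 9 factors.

1430

Bracketing 9 factors into binary products is counted by C_{9−1} = C_8.
C_8 = 1430.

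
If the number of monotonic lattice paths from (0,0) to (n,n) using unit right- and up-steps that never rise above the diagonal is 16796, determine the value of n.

Such diagonal-avoiding paths in an n×n grid are counted by C_n. Since C_10 = 16796, the index is 10.

10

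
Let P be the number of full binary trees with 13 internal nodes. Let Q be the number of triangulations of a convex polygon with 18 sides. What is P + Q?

36100570

The number of full binary trees on 13 internal nodes is the Catalan number C_13. So P = C_13 = 742900.
Triangulations of a convex m-gon are counted by C_{m−2}; with m = 18 this is C_16. So Q = C_16 = 35357670.
P + Q = 742900 + 35357670 = 36100570.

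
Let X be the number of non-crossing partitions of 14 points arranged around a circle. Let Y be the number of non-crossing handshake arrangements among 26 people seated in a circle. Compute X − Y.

1931540

Non-crossing partitions of an n-element set are counted by C_n; here n = 14. So X = C_14 = 2674440.
Non-crossing handshake pairings of 2n people are counted by C_n; 26 people gives n = 13. So Y = C_13 = 742900.
X − Y = 2674440 − 742900 = 1931540.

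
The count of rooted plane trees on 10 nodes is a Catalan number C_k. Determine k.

9

Rooted ordered (plane) trees on m nodes have m−1 edges and are counted by C_{m−1}; m = 10 gives C_9.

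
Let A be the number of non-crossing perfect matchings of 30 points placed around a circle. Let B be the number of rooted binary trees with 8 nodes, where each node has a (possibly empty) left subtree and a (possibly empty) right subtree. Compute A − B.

Pairing 30 circle points by 15 non-crossing chords gives C_15 matchings. So A = C_15 = 9694845.
Rooted binary trees with 8 nodes (each child slot possibly empty) number C_8. So B = C_8 = 1430.
A − B = 9694845 − 1430 = 9693415.

9693415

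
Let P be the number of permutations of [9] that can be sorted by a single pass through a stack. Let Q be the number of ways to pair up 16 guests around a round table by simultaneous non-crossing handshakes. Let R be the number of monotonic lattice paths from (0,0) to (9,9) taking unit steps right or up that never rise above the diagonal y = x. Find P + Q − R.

1430

Stack-sortable permutations are exactly the 231-avoiding ones, counted by C_n; here n = 9. So P = C_9 = 4862.
With 16 = 2·8 people, non-crossing handshake pairings are non-crossing perfect matchings on a circle, counted by C_8. So Q = C_8 = 1430.
Monotone paths in an n×n grid that stay weakly below the diagonal are counted by C_n; here n = 9. So R = C_9 = 4862.
P + Q − R = 4862 + 1430 − 4862 = 1430.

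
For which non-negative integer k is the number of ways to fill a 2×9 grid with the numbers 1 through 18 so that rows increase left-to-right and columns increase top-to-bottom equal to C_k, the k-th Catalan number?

9

By the hook-length formula (or a Dyck-path bijection), SYT of shape 2×9 number C_9.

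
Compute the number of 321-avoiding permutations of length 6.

For any fixed pattern of length 3, the pattern-avoiding permutations of [6] number C_6.
C_6 = 132.

132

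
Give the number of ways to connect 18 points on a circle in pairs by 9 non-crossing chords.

4862

Pairing 18 circle points by 9 non-crossing chords gives C_9 matchings.
C_9 = C_8 · 2(2·8+1)/(8+2) = 1430 · 34/10 = 4862.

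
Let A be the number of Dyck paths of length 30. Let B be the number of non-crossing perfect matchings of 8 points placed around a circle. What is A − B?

9694831

Dyck paths of semilength n (length 2n) are counted by C_n; here n = 15. So A = C_15 = 9694845.
Pairing 8 circle points by 4 non-crossing chords gives C_4 matchings. So B = C_4 = 14.
A − B = 9694845 − 14 = 9694831.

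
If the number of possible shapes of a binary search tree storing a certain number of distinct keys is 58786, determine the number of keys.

11

Binary search tree shapes on n keys are counted by C_n; 58786 = C_11.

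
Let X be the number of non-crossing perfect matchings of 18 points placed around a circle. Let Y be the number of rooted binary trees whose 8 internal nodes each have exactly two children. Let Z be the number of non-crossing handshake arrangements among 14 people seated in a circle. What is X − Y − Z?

3003

Pairing 18 circle points by 9 non-crossing chords gives C_9 matchings. So X = C_9 = 4862.
Full binary trees with n internal nodes are counted by C_n; here n = 8. So Y = C_8 = 1430.
Non-crossing handshake pairings of 2n people are counted by C_n; 14 people gives n = 7. So Z = C_7 = 429.
X − Y − Z = 4862 − 1430 − 429 = 3003.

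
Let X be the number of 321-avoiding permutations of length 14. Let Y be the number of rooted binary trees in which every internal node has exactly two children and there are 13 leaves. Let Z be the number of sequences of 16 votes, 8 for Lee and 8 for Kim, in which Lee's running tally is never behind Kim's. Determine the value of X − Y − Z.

2464998

Permutations of [n] avoiding any single length-3 pattern are counted by C_n; here n = 14. So X = C_14 = 2674440.
A full binary tree with L leaves has L−1 internal nodes and is counted by C_{L−1}; L = 13 gives C_12. So Y = C_12 = 208012.
Ballot sequences with n votes each where one side never trails are Dyck words, counted by C_n; here n = 8. So Z = C_8 = 1430.
X − Y − Z = 2674440 − 208012 − 1430 = 2464998.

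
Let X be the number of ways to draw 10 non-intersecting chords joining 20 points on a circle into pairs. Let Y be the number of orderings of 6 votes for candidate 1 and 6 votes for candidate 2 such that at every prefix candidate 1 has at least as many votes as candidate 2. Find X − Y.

16664

Non-crossing perfect matchings of 2n points on a circle are counted by C_n; with 20 points, n = 10. So X = C_10 = 16796.
Reading a vote for the leader as '(' and for the other as ')' turns such a sequence into a balanced string of 6 pairs, so the count is C_6. So Y = C_6 = 132.
X − Y = 16796 − 132 = 16664.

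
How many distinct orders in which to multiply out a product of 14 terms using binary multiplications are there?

742900

Bracketing 14 factors into binary products is counted by C_{14−1} = C_13.
C_13 = C(26,13)/14 = 10400600/14 = 742900.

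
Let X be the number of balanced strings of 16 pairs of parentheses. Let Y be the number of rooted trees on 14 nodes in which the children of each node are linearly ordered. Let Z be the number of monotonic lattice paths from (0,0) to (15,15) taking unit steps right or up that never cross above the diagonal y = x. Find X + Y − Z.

A balanced arrangement of 16 bracket pairs is a Dyck word of semilength 16, so the count is C_16. So X = C_16 = 35357670.
A rooted plane tree on 14 nodes has 13 edges, and such trees are counted by C_13. So Y = C_13 = 742900.
Sub-diagonal monotone paths from (0,0) to (15,15) biject with Dyck paths of semilength 15, giving C_15. So Z = C_15 = 9694845.
X + Y − Z = 35357670 + 742900 − 9694845 = 26405725.

26405725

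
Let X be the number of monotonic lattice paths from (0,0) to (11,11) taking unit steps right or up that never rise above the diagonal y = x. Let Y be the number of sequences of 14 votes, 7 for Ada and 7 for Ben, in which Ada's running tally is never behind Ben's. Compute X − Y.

Sub-diagonal monotone paths from (0,0) to (11,11) biject with Dyck paths of semilength 11, giving C_11. So X = C_11 = 58786.
Ballot sequences with n votes each where one side never trails are Dyck words, counted by C_n; here n = 7. So Y = C_7 = 429.
X − Y = 58786 − 429 = 58357.

58357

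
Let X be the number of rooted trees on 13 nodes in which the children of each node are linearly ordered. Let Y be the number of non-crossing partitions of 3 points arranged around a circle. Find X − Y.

208007

Rooted ordered (plane) trees on m nodes have m−1 edges and are counted by C_{m−1}; m = 13 gives C_12. So X = C_12 = 208012.
The non-crossing partitions of [3] form a lattice of size C_3. So Y = C_3 = 5.
X − Y = 208012 − 5 = 208007.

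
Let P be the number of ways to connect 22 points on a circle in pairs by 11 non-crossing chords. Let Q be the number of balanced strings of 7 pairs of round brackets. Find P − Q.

58357

Pairing 22 circle points by 11 non-crossing chords gives C_11 matchings. So P = C_11 = 58786.
A balanced arrangement of 7 bracket pairs is a Dyck word of semilength 7, so the count is C_7. So Q = C_7 = 429.
P − Q = 58786 − 429 = 58357.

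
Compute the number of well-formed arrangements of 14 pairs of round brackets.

Balanced strings of n pairs of brackets are counted by C_n; here n = 14.
C_14 = C(28,14)/15 = 40116600/15 = 2674440.

2674440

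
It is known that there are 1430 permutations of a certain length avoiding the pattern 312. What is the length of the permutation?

8

Permutations of [n] avoiding a fixed length-3 pattern are counted by C_n; 1430 = C_8.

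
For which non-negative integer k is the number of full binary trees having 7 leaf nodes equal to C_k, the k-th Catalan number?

6

A full binary tree with L leaves has L−1 internal nodes and is counted by C_{L−1}; L = 7 gives C_6.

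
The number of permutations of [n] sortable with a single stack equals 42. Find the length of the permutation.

Stack-sortable permutations of [n] are counted by C_n. Since C_5 = 42, the index is 5.

5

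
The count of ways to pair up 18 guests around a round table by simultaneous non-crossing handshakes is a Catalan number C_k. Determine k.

Non-crossing handshake pairings of 2n people are counted by C_n; 18 people gives n = 9.

9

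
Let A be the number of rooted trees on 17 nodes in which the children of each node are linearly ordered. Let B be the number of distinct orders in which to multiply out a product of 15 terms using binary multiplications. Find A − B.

A rooted plane tree on 17 nodes has 16 edges, and such trees are counted by C_16. So A = C_16 = 35357670.
Ways to associate a product of 15 factors correspond to binary trees on 15 leaves, so the count is C_14. So B = C_14 = 2674440.
A − B = 35357670 − 2674440 = 32683230.

32683230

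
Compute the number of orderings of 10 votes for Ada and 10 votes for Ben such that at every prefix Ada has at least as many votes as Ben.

Reading a vote for the leader as '(' and for the other as ')' turns such a sequence into a balanced string of 10 pairs, so the count is C_10.
C_10 = C(20,10)/11 = 184756/11 = 16796.

16796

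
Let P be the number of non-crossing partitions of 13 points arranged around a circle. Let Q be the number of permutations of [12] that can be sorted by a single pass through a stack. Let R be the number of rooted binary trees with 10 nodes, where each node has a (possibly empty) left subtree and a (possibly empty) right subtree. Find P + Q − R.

Non-crossing partitions of an n-element set are counted by C_n; here n = 13. So P = C_13 = 742900.
Stack-sortable permutations are exactly the 231-avoiding ones, counted by C_n; here n = 12. So Q = C_12 = 208012.
There are C_n binary search tree shapes on n keys; with n = 10 that is C_10. So R = C_10 = 16796.
P + Q − R = 742900 + 208012 − 16796 = 934116.

934116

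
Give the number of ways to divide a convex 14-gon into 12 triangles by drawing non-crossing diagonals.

208012

The number of triangulations of a 14-gon is the Catalan number C_12 (index = sides − 2).
C_12 = C(24,12)/13 = 2704156/13 = 208012.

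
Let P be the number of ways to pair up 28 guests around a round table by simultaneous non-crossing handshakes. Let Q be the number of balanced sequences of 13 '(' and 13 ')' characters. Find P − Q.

1931540

Non-crossing handshake pairings of 2n people are counted by C_n; 28 people gives n = 14. So P = C_14 = 2674440.
A balanced arrangement of 13 bracket pairs is a Dyck word of semilength 13, so the count is C_13. So Q = C_13 = 742900.
P − Q = 2674440 − 742900 = 1931540.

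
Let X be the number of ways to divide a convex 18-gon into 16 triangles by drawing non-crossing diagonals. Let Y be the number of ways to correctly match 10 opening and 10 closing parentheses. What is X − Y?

35340874

A convex 18-gon is triangulated into 16 triangles, and the number of such triangulations is the Catalan number C_{18−2} = C_16. So X = C_16 = 35357670.
A balanced arrangement of 10 bracket pairs is a Dyck word of semilength 10, so the count is C_10. So Y = C_10 = 16796.
X − Y = 35357670 − 16796 = 35340874.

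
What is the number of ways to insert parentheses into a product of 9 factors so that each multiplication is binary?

Bracketing 9 factors into binary products is counted by C_{9−1} = C_8.
C_8 = 1430.

1430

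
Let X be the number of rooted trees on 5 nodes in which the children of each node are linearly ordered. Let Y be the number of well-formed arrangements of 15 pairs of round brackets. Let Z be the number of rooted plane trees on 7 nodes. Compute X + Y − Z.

A rooted plane tree on 5 nodes has 4 edges, and such trees are counted by C_4. So X = C_4 = 14.
A balanced arrangement of 15 bracket pairs is a Dyck word of semilength 15, so the count is C_15. So Y = C_15 = 9694845.
Rooted ordered (plane) trees on m nodes have m−1 edges and are counted by C_{m−1}; m = 7 gives C_6. So Z = C_6 = 132.
X + Y − Z = 14 + 9694845 − 132 = 9694727.

9694727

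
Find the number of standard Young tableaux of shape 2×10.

16796

By the hook-length formula (or a Dyck-path bijection), SYT of shape 2×10 number C_10.
C_10 = 16796.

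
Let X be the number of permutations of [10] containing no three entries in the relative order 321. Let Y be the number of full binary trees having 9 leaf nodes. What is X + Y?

18226

Permutations of [n] avoiding any single length-3 pattern are counted by C_n; here n = 10. So X = C_10 = 16796.
A full binary tree with L leaves has L−1 internal nodes and is counted by C_{L−1}; L = 9 gives C_8. So Y = C_8 = 1430.
X + Y = 16796 + 1430 = 18226.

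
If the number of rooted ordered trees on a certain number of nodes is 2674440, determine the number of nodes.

Rooted ordered trees on m nodes are counted by C_{m−1}. Since C_14 = 2674440, the index is 14.
So the index is 14, and the number of nodes is 14 + 1 = 15.

15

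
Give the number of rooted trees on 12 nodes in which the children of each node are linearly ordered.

A rooted plane tree on 12 nodes has 11 edges, and such trees are counted by C_11.
C_11 = 58786.

58786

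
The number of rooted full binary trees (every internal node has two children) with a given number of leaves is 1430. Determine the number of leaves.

Full binary trees with L leaves are counted by C_{L−1}. Since C_8 = 1430, the index is 8.
So the index is 8, and the number of leaves is 8 + 1 = 9.

9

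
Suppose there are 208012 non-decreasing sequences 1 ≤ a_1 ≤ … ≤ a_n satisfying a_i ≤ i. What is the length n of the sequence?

12

Such sub-staircase sequences of length n are counted by C_n. Since C_12 = 208012, the index is 12.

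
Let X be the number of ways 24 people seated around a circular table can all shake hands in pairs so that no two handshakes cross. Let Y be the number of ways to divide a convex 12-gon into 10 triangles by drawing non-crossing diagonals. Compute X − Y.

191216

Non-crossing handshake pairings of 2n people are counted by C_n; 24 people gives n = 12. So X = C_12 = 208012.
The number of triangulations of a 12-gon is the Catalan number C_10 (index = sides − 2). So Y = C_10 = 16796.
X − Y = 208012 − 16796 = 191216.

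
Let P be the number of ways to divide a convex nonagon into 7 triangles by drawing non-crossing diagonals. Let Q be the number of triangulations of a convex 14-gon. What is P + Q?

208441

A convex 9-gon is triangulated into 7 triangles, and the number of such triangulations is the Catalan number C_{9−2} = C_7. So P = C_7 = 429.
A convex 14-gon is triangulated into 12 triangles, and the number of such triangulations is the Catalan number C_{14−2} = C_12. So Q = C_12 = 208012.
P + Q = 429 + 208012 = 208441.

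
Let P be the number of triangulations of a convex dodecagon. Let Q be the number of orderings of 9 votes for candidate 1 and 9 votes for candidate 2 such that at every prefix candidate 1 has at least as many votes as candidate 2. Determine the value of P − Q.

11934

Triangulations of a convex m-gon are counted by C_{m−2}; with m = 12 this is C_10. So P = C_10 = 16796.
Reading a vote for the leader as '(' and for the other as ')' turns such a sequence into a balanced string of 9 pairs, so the count is C_9. So Q = C_9 = 4862.
P − Q = 16796 − 4862 = 11934.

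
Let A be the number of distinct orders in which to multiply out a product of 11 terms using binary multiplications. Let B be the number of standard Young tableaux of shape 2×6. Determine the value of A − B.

16664

Parenthesizations of m factors correspond to full binary trees with m leaves, counted by C_{m−1}; m = 11 gives C_10. So A = C_10 = 16796.
Standard Young tableaux of shape 2×n are counted by C_n; here n = 6. So B = C_6 = 132.
A − B = 16796 − 132 = 16664.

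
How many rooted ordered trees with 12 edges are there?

208012

A rooted plane tree with 12 edges has 13 nodes, and the count is C_12.
C_12 = 208012.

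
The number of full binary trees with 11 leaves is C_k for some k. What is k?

10

A full binary tree with L leaves has L−1 internal nodes and is counted by C_{L−1}; L = 11 gives C_10.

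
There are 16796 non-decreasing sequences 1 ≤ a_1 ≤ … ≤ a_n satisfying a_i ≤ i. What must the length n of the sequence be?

Such sub-staircase sequences of length n are counted by C_n. The Catalan number equal to 16796 is C_10.

10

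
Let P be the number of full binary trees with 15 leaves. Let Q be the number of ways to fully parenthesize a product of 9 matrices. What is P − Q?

2673010

A full binary tree with L leaves has L−1 internal nodes and is counted by C_{L−1}; L = 15 gives C_14. So P = C_14 = 2674440.
Bracketing 9 factors into binary products is counted by C_{9−1} = C_8. So Q = C_8 = 1430.
P − Q = 2674440 − 1430 = 2673010.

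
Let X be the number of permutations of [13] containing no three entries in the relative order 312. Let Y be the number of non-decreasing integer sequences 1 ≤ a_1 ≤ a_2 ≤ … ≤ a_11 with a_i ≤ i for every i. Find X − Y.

For any fixed pattern of length 3, the pattern-avoiding permutations of [13] number C_13. So X = C_13 = 742900.
Weakly increasing sequences with a_i ≤ i biject with Dyck paths of semilength 11, so there are C_11. So Y = C_11 = 58786.
X − Y = 742900 − 58786 = 684114.

684114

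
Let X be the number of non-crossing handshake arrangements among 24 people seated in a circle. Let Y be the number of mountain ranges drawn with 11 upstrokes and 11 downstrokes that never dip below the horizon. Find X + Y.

266798

With 24 = 2·12 people, non-crossing handshake pairings are non-crossing perfect matchings on a circle, counted by C_12. So X = C_12 = 208012.
A Dyck path with 11 up-steps and 11 down-steps has semilength 11, so there are C_11 of them. So Y = C_11 = 58786.
X + Y = 208012 + 58786 = 266798.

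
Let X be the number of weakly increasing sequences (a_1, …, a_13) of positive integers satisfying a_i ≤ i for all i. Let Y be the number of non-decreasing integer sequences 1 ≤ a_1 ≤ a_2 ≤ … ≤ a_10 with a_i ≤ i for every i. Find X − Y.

Weakly increasing sequences with a_i ≤ i biject with Dyck paths of semilength 13, so there are C_13. So X = C_13 = 742900.
Weakly increasing sequences with a_i ≤ i biject with Dyck paths of semilength 10, so there are C_10. So Y = C_10 = 16796.
X − Y = 742900 − 16796 = 726104.

726104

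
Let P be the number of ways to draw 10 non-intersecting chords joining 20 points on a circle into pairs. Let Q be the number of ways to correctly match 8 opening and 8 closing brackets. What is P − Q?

15366

Non-crossing perfect matchings of 2n points on a circle are counted by C_n; with 20 points, n = 10. So P = C_10 = 16796.
Balanced strings of n pairs of brackets are counted by C_n; here n = 8. So Q = C_8 = 1430.
P − Q = 16796 − 1430 = 15366.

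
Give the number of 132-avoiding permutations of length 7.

429

For any fixed pattern of length 3, the pattern-avoiding permutations of [7] number C_7.
C_7 = C_6 · 2(2·6+1)/(6+2) = 132 · 26/8 = 429.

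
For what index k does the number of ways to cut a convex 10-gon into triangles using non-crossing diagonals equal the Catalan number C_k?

A convex 10-gon is triangulated into 8 triangles, and the number of such triangulations is the Catalan number C_{10−2} = C_8.

8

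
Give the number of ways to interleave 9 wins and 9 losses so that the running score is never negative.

4862

Ballot sequences with n votes each where one side never trails are Dyck words, counted by C_n; here n = 9.
C_9 = C_8 · 2(2·8+1)/(8+2) = 1430 · 34/10 = 4862.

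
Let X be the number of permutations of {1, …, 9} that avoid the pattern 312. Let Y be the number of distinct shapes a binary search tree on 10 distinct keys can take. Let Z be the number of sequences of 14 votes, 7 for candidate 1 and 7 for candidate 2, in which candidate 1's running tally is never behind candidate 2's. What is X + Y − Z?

21229

Permutations of [n] avoiding any single length-3 pattern are counted by C_n; here n = 9. So X = C_9 = 4862.
There are C_n binary search tree shapes on n keys; with n = 10 that is C_10. So Y = C_10 = 16796.
Ballot sequences with n votes each where one side never trails are Dyck words, counted by C_n; here n = 7. So Z = C_7 = 429.
X + Y − Z = 4862 + 16796 − 429 = 21229.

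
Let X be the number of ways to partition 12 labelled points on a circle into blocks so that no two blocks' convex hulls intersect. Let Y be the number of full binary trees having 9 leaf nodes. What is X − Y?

Non-crossing partitions of an n-element set are counted by C_n; here n = 12. So X = C_12 = 208012.
Full binary trees with 9 leaves have 9−1 = 8 internal nodes, so there are C_8 of them. So Y = C_8 = 1430.
X − Y = 208012 − 1430 = 206582.

206582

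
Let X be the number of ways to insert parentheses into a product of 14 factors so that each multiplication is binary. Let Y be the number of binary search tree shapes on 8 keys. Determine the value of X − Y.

741470

Bracketing 14 factors into binary products is counted by C_{14−1} = C_13. So X = C_13 = 742900.
Rooted binary trees with 8 nodes (each child slot possibly empty) number C_8. So Y = C_8 = 1430.
X − Y = 742900 − 1430 = 741470.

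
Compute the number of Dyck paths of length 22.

58786

A Dyck path with 11 up-steps and 11 down-steps has semilength 11, so there are C_11 of them.
C_11 = C_10 · 2(2·10+1)/(10+2) = 16796 · 42/12 = 58786.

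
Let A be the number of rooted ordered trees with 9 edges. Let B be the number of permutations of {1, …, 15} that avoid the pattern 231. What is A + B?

A rooted plane tree with 9 edges has 10 nodes, and the count is C_9. So A = C_9 = 4862.
For any fixed pattern of length 3, the pattern-avoiding permutations of [15] number C_15. So B = C_15 = 9694845.
A + B = 4862 + 9694845 = 9699707.

9699707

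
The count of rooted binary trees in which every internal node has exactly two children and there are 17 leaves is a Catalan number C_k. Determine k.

16

A full binary tree with L leaves has L−1 internal nodes and is counted by C_{L−1}; L = 17 gives C_16.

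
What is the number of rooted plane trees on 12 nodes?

A rooted plane tree on 12 nodes has 11 edges, and such trees are counted by C_11.
C_11 = C(22,11)/12 = 705432/12 = 58786.

58786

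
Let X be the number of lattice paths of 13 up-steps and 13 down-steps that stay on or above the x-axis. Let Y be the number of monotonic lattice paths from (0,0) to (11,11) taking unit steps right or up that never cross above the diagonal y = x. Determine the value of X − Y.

684114

A Dyck path with 13 up-steps and 13 down-steps has semilength 13, so there are C_13 of them. So X = C_13 = 742900.
Monotone paths in an n×n grid that stay weakly below the diagonal are counted by C_n; here n = 11. So Y = C_11 = 58786.
X − Y = 742900 − 58786 = 684114.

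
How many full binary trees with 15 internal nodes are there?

The number of full binary trees on 15 internal nodes is the Catalan number C_15.
C_15 = C(30,15)/16 = 155117520/16 = 9694845.

9694845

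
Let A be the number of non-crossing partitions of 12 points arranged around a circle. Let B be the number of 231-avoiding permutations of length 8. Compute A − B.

The non-crossing partitions of [12] form a lattice of size C_12. So A = C_12 = 208012.
Permutations of [n] avoiding any single length-3 pattern are counted by C_n; here n = 8. So B = C_8 = 1430.
A − B = 208012 − 1430 = 206582.

206582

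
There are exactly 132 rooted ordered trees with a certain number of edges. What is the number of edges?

Rooted ordered trees with n edges are counted by C_n; 132 = C_6.

6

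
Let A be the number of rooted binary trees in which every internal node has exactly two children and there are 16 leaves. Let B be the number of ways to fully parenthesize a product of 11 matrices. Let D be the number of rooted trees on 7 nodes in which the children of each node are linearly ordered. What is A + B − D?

A full binary tree with L leaves has L−1 internal nodes and is counted by C_{L−1}; L = 16 gives C_15. So A = C_15 = 9694845.
Parenthesizations of m factors correspond to full binary trees with m leaves, counted by C_{m−1}; m = 11 gives C_10. So B = C_10 = 16796.
A rooted plane tree on 7 nodes has 6 edges, and such trees are counted by C_6. So D = C_6 = 132.
A + B − D = 9694845 + 16796 − 132 = 9711509.

9711509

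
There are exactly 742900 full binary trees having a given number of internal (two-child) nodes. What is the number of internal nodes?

13

Full binary trees with n internal nodes are counted by C_n; 742900 = C_13.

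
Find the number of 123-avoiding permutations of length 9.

4862

Permutations of [n] avoiding any single length-3 pattern are counted by C_n; here n = 9.
C_9 = C(18,9)/10 = 48620/10 = 4862.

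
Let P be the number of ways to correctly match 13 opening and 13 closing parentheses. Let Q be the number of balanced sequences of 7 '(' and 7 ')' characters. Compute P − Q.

Balanced strings of n pairs of brackets are counted by C_n; here n = 13. So P = C_13 = 742900.
A balanced arrangement of 7 bracket pairs is a Dyck word of semilength 7, so the count is C_7. So Q = C_7 = 429.
P − Q = 742900 − 429 = 742471.

742471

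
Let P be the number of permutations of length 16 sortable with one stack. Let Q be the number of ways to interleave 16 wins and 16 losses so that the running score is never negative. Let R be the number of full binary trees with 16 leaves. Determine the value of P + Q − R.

Stack-sortable permutations are exactly the 231-avoiding ones, counted by C_n; here n = 16. So P = C_16 = 35357670.
Reading a vote for the leader as '(' and for the other as ')' turns such a sequence into a balanced string of 16 pairs, so the count is C_16. So Q = C_16 = 35357670.
A full binary tree with L leaves has L−1 internal nodes and is counted by C_{L−1}; L = 16 gives C_15. So R = C_15 = 9694845.
P + Q − R = 35357670 + 35357670 − 9694845 = 61020495.

61020495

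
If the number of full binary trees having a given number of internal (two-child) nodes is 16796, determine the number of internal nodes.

10

Full binary trees with n internal nodes are counted by C_n; 16796 = C_10.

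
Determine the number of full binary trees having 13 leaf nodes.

208012

Full binary trees with 13 leaves have 13−1 = 12 internal nodes, so there are C_12 of them.
C_12 = 208012.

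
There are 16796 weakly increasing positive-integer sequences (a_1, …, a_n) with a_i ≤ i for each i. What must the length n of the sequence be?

10

Such sub-staircase sequences of length n are counted by C_n, and C_10 = 16796.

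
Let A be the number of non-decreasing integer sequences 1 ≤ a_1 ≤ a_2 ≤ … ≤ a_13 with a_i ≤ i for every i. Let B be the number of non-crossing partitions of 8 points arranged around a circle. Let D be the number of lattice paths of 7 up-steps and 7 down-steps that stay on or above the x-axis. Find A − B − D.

Such sub-staircase sequences of length n are counted by C_n; here n = 13. So A = C_13 = 742900.
The non-crossing partitions of [8] form a lattice of size C_8. So B = C_8 = 1430.
Dyck paths of semilength n (length 2n) are counted by C_n; here n = 7. So D = C_7 = 429.
A − B − D = 742900 − 1430 − 429 = 741041.

741041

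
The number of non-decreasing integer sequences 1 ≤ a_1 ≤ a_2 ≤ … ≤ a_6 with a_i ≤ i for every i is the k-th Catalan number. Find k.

6

Weakly increasing sequences with a_i ≤ i biject with Dyck paths of semilength 6, so there are C_6.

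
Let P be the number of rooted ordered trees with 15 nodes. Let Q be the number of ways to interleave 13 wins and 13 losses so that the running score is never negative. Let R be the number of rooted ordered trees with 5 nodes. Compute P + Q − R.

3417326

Rooted ordered (plane) trees on m nodes have m−1 edges and are counted by C_{m−1}; m = 15 gives C_14. So P = C_14 = 2674440.
Reading a vote for the leader as '(' and for the other as ')' turns such a sequence into a balanced string of 13 pairs, so the count is C_13. So Q = C_13 = 742900.
Rooted ordered (plane) trees on m nodes have m−1 edges and are counted by C_{m−1}; m = 5 gives C_4. So R = C_4 = 14.
P + Q − R = 2674440 + 742900 − 14 = 3417326.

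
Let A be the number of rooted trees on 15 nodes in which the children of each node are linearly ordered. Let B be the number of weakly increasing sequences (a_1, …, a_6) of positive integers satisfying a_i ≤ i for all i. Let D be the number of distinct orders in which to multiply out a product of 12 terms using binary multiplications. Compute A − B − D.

2615522

Rooted ordered (plane) trees on m nodes have m−1 edges and are counted by C_{m−1}; m = 15 gives C_14. So A = C_14 = 2674440.
Such sub-staircase sequences of length n are counted by C_n; here n = 6. So B = C_6 = 132.
Parenthesizations of m factors correspond to full binary trees with m leaves, counted by C_{m−1}; m = 12 gives C_11. So D = C_11 = 58786.
A − B − D = 2674440 − 132 − 58786 = 2615522.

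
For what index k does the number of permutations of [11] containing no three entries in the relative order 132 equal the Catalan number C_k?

Permutations of [n] avoiding any single length-3 pattern are counted by C_n; here n = 11.

11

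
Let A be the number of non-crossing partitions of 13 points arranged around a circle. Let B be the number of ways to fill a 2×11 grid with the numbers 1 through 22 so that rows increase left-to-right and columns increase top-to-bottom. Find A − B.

Non-crossing partitions of an n-element set are counted by C_n; here n = 13. So A = C_13 = 742900.
Standard Young tableaux of shape 2×n are counted by C_n; here n = 11. So B = C_11 = 58786.
A − B = 742900 − 58786 = 684114.

684114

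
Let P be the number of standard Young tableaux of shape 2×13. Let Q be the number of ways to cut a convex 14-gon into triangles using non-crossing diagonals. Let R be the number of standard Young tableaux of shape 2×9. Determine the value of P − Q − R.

Standard Young tableaux of shape 2×n are counted by C_n; here n = 13. So P = C_13 = 742900.
The number of triangulations of a 14-gon is the Catalan number C_12 (index = sides − 2). So Q = C_12 = 208012.
Standard Young tableaux of shape 2×n are counted by C_n; here n = 9. So R = C_9 = 4862.
P − Q − R = 742900 − 208012 − 4862 = 530026.

530026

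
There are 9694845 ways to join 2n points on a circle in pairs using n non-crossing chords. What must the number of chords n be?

Non-crossing pairings of 2n points on a circle are counted by C_n, and C_15 = 9694845.

15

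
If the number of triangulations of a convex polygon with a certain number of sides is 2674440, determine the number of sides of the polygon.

16

Triangulations of a convex m-gon are counted by C_{m−2}. Since C_14 = 2674440, the index is 14.
So m − 2 = 14, giving m = 16 sides.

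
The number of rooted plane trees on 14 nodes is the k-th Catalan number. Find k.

13

A rooted plane tree on 14 nodes has 13 edges, and such trees are counted by C_13.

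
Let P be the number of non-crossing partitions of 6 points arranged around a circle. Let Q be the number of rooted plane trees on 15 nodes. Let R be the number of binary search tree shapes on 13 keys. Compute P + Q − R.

The non-crossing partitions of [6] form a lattice of size C_6. So P = C_6 = 132.
Rooted ordered (plane) trees on m nodes have m−1 edges and are counted by C_{m−1}; m = 15 gives C_14. So Q = C_14 = 2674440.
Rooted binary trees with 13 nodes (each child slot possibly empty) number C_13. So R = C_13 = 742900.
P + Q − R = 132 + 2674440 − 742900 = 1931672.

1931672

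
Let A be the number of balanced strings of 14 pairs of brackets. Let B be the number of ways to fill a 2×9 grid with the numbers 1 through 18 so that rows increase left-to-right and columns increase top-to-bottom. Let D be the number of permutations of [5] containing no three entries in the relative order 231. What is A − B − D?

With 14 pairs the number of balanced bracket strings is the Catalan number C_14. So A = C_14 = 2674440.
Standard Young tableaux of shape 2×n are counted by C_n; here n = 9. So B = C_9 = 4862.
For any fixed pattern of length 3, the pattern-avoiding permutations of [5] number C_5. So D = C_5 = 42.
A − B − D = 2674440 − 4862 − 42 = 2669536.

2669536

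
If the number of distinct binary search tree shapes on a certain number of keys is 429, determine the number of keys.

Binary search tree shapes on n keys are counted by C_n, and C_7 = 429.

7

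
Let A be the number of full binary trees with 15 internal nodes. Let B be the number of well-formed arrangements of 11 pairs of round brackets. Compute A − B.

The number of full binary trees on 15 internal nodes is the Catalan number C_15. So A = C_15 = 9694845.
A balanced arrangement of 11 bracket pairs is a Dyck word of semilength 11, so the count is C_11. So B = C_11 = 58786.
A − B = 9694845 − 58786 = 9636059.

9636059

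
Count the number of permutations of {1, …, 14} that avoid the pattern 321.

2674440

Permutations of [n] avoiding any single length-3 pattern are counted by C_n; here n = 14.
C_14 = C_13 · 2(2·13+1)/(13+2) = 742900 · 54/15 = 2674440.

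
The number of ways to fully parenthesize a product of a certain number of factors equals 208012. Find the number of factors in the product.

Parenthesizations of m factors are counted by C_{m−1}. Since C_12 = 208012, the index is 12.
So the index is 12, and the number of factors is 12 + 1 = 13.

13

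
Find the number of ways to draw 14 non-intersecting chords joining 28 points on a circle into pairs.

Non-crossing perfect matchings of 2n points on a circle are counted by C_n; with 28 points, n = 14.
C_14 = C(28,14)/15 = 40116600/15 = 2674440.

2674440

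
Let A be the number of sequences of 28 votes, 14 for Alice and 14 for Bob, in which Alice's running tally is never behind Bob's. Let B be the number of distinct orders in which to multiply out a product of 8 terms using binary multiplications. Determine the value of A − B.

2674011

Reading a vote for the leader as '(' and for the other as ')' turns such a sequence into a balanced string of 14 pairs, so the count is C_14. So A = C_14 = 2674440.
Ways to associate a product of 8 factors correspond to binary trees on 8 leaves, so the count is C_7. So B = C_7 = 429.
A − B = 2674440 − 429 = 2674011.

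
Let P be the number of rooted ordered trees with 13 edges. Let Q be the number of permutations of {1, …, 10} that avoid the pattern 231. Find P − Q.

Rooted ordered trees with n edges are counted by C_n; here n = 13. So P = C_13 = 742900.
Permutations of [n] avoiding any single length-3 pattern are counted by C_n; here n = 10. So Q = C_10 = 16796.
P − Q = 742900 − 16796 = 726104.

726104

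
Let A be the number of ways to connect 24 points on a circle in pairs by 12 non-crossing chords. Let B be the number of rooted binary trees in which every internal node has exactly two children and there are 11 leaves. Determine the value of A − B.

191216

Pairing 24 circle points by 12 non-crossing chords gives C_12 matchings. So A = C_12 = 208012.
Full binary trees with 11 leaves have 11−1 = 10 internal nodes, so there are C_10 of them. So B = C_10 = 16796.
A − B = 208012 − 16796 = 191216.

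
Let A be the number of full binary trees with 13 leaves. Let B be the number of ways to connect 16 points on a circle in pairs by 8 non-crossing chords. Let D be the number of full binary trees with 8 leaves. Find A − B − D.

Full binary trees with 13 leaves have 13−1 = 12 internal nodes, so there are C_12 of them. So A = C_12 = 208012.
Non-crossing perfect matchings of 2n points on a circle are counted by C_n; with 16 points, n = 8. So B = C_8 = 1430.
A full binary tree with L leaves has L−1 internal nodes and is counted by C_{L−1}; L = 8 gives C_7. So D = C_7 = 429.
A − B − D = 208012 − 1430 − 429 = 206153.

206153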